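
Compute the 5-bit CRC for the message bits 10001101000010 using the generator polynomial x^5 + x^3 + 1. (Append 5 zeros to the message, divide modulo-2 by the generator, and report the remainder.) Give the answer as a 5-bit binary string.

10010

Append 5 zeros: 1000110100001000000. Divide by 101001 (XOR where the leading bit is 1):
  pos 0: 100011 XOR 101001 = 001010
  pos 2: 101001 XOR 101001 = 000000
  pos 12: 100000 XOR 101001 = 001001
Remainder (last 5 bits) = 10010. This is the CRC / FCS.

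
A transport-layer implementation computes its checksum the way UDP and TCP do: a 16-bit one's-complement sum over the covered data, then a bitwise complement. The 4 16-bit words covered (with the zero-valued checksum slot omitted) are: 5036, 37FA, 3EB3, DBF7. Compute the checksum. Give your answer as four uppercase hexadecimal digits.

5D24

One's-complement addition (fold any carry out of bit 15 back into bit 0):
  0x5036 + 0x37FA = 0x08830
  0x8830 + 0x3EB3 = 0x0C6E3
  0xC6E3 + 0xDBF7 = 0x1A2DA → wrap carry → 0xA2DB
One's-complement sum = 0xA2DB.
Checksum = ~0xA2DB & 0xFFFF = 0x5D24.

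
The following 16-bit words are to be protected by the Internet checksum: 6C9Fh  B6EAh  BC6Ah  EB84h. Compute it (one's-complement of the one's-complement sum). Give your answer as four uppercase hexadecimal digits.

One's-complement addition (fold any carry out of bit 15 back into bit 0):
  0x6C9F + 0xB6EA = 0x12389 → wrap carry → 0x238A
  0x238A + 0xBC6A = 0x0DFF4
  0xDFF4 + 0xEB84 = 0x1CB78 → wrap carry → 0xCB79
One's-complement sum = 0xCB79.
Checksum = ~0xCB79 & 0xFFFF = 0x3486.

3486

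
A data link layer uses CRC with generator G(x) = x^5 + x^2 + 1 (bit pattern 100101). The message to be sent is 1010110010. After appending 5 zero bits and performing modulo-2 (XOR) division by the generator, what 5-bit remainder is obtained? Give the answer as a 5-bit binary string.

10010

Append 5 zeros: 101011001000000. Divide by 100101 (XOR where the leading bit is 1):
  pos 0: 101011 XOR 100101 = 001110
  pos 2: 111000 XOR 100101 = 011101
  pos 3: 111011 XOR 100101 = 011110
  pos 4: 111100 XOR 100101 = 011001
  pos 5: 110010 XOR 100101 = 010111
  pos 6: 101110 XOR 100101 = 001011
  pos 8: 101100 XOR 100101 = 001001
Remainder (last 5 bits) = 10010. This is the CRC / FCS.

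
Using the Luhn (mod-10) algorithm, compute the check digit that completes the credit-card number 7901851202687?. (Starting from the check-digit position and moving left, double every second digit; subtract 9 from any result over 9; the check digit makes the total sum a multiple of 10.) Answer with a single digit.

Partial digits right→left: 7 8 6 2 0 2 1 5 8 1 0 9 7
Double every second digit counting from the check-digit position (so the 1st, 3rd, 5th, ... of the partial from the right).
  doubled (with −9 where >9): 5 3 0 2 7 0 5 → sum 22
  kept as-is: 8 2 2 5 1 9 → sum 27
Total = 22 + 27 = 49.
Check digit = (10 − (49 mod 10)) mod 10 = 1.

1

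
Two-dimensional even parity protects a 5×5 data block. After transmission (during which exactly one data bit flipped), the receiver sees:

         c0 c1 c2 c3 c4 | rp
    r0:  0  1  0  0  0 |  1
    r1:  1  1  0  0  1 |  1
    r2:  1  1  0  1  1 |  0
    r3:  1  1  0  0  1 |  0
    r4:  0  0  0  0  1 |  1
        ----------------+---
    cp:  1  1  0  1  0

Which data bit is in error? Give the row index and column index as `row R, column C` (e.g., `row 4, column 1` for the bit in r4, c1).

Recompute each row's even parity and compare to rp:
  r0: data parity 1, sent rp 1 → ok
  r1: data parity 1, sent rp 1 → ok
  r2: data parity 0, sent rp 0 → ok
  r3: data parity 1, sent rp 0 → mismatch
  r4: data parity 1, sent rp 1 → ok
Recompute each column's even parity and compare to cp:
  c0: data parity 1, sent cp 1 → ok
  c1: data parity 0, sent cp 1 → mismatch
  c2: data parity 0, sent cp 0 → ok
  c3: data parity 1, sent cp 1 → ok
  c4: data parity 0, sent cp 0 → ok
Exactly one row (r3) and one column (c1) fail → the flipped bit is at their intersection.

row 3, column 1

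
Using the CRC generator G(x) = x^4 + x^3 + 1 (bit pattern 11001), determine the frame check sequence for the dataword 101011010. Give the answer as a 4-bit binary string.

Append 4 zeros: 1010110100000. Divide by 11001 (XOR where the leading bit is 1):
  pos 0: 10101 XOR 11001 = 01100
  pos 1: 11001 XOR 11001 = 00000
  pos 7: 10000 XOR 11001 = 01001
  pos 8: 10010 XOR 11001 = 01011
Remainder (last 4 bits) = 1011. This is the CRC / FCS.

1011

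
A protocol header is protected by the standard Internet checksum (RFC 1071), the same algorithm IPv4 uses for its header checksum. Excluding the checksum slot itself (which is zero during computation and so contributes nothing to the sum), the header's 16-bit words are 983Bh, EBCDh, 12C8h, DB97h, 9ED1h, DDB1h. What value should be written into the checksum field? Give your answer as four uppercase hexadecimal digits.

One's-complement addition (fold any carry out of bit 15 back into bit 0):
  0x983B + 0xEBCD = 0x18408 → wrap carry → 0x8409
  0x8409 + 0x12C8 = 0x096D1
  0x96D1 + 0xDB97 = 0x17268 → wrap carry → 0x7269
  0x7269 + 0x9ED1 = 0x1113A → wrap carry → 0x113B
  0x113B + 0xDDB1 = 0x0EEEC
One's-complement sum = 0xEEEC.
Checksum = ~0xEEEC & 0xFFFF = 0x1113.

1113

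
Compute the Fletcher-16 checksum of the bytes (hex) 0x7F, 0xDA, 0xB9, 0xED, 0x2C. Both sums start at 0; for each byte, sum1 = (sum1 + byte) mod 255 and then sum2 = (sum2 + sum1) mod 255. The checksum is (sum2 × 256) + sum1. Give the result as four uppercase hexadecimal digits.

Running sums (mod 255):
  after byte 0 (0x7F): sum1=127, sum2=127
  after byte 1 (0xDA): sum1=90, sum2=217
  after byte 2 (0xB9): sum1=20, sum2=237
  after byte 3 (0xED): sum1=2, sum2=239
  after byte 4 (0x2C): sum1=46, sum2=30
Checksum = sum2·256 + sum1 = 30·256 + 46 = 7726 = 0x1E2E.

1E2E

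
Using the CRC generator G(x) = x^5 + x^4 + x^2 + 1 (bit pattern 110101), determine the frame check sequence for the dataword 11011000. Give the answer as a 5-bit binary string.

Append 5 zeros: 1101100000000. Divide by 110101 (XOR where the leading bit is 1):
  pos 0: 110110 XOR 110101 = 000011
  pos 4: 110000 XOR 110101 = 000101
  pos 7: 101000 XOR 110101 = 011101
Remainder (last 5 bits) = 11101. This is the CRC / FCS.

11101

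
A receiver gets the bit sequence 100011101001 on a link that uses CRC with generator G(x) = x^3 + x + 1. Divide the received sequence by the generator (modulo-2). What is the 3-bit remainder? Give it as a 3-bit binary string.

111

Modulo-2 division of 100011101001 by 1011:
  pos 0: 1000 XOR 1011 = 0011
  pos 2: 1111 XOR 1011 = 0100
  pos 3: 1001 XOR 1011 = 0010
  pos 5: 1001 XOR 1011 = 0010
  pos 7: 1000 XOR 1011 = 0011
Remainder = 111 (nonzero — an error is detected).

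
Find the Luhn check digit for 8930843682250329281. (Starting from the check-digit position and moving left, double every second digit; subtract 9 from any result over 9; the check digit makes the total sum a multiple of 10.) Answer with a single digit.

7

Partial digits right→left: 1 8 2 9 2 3 0 5 2 2 8 6 3 4 8 0 3 9 8
Double every second digit counting from the check-digit position (so the 1st, 3rd, 5th, ... of the partial from the right).
  doubled (with −9 where >9): 2 4 4 0 4 7 6 7 6 7 → sum 47
  kept as-is: 8 9 3 5 2 6 4 0 9 → sum 46
Total = 47 + 46 = 93.
Check digit = (10 − (93 mod 10)) mod 10 = 7.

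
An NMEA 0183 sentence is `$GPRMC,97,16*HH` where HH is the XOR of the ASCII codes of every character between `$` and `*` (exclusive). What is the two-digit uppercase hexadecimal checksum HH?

XOR the ASCII codes of the payload characters:
  'G' = 0x47 → acc = 0x47
  'P' = 0x50 → acc = 0x17
  'R' = 0x52 → acc = 0x45
  'M' = 0x4D → acc = 0x08
  'C' = 0x43 → acc = 0x4B
  ',' = 0x2C → acc = 0x67
  '9' = 0x39 → acc = 0x5E
  '7' = 0x37 → acc = 0x69
  ',' = 0x2C → acc = 0x45
  '1' = 0x31 → acc = 0x74
  '6' = 0x36 → acc = 0x42
Checksum = 0x42.

42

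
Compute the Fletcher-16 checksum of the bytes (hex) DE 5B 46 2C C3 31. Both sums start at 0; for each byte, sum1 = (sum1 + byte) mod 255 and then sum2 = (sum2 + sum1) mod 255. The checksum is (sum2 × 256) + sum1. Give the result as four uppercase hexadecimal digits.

58A1

Running sums (mod 255):
  after byte 0 (DE): sum1=222, sum2=222
  after byte 1 (5B): sum1=58, sum2=25
  after byte 2 (46): sum1=128, sum2=153
  after byte 3 (2C): sum1=172, sum2=70
  after byte 4 (C3): sum1=112, sum2=182
  after byte 5 (31): sum1=161, sum2=88
Checksum = sum2·256 + sum1 = 88·256 + 161 = 22689 = 0x58A1.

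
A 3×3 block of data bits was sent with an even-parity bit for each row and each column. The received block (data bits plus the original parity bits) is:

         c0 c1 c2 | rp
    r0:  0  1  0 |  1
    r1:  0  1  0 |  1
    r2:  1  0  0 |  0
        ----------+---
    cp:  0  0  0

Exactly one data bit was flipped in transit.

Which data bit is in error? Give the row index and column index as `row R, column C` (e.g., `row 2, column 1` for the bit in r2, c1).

Recompute each row's even parity and compare to rp:
  r0: data parity 1, sent rp 1 → ok
  r1: data parity 1, sent rp 1 → ok
  r2: data parity 1, sent rp 0 → mismatch
Recompute each column's even parity and compare to cp:
  c0: data parity 1, sent cp 0 → mismatch
  c1: data parity 0, sent cp 0 → ok
  c2: data parity 0, sent cp 0 → ok
Exactly one row (r2) and one column (c0) fail → the flipped bit is at their intersection.

row 2, column 0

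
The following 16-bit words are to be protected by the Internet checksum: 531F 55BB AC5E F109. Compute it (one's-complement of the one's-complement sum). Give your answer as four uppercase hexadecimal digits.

B9BC

One's-complement addition (fold any carry out of bit 15 back into bit 0):
  0x531F + 0x55BB = 0x0A8DA
  0xA8DA + 0xAC5E = 0x15538 → wrap carry → 0x5539
  0x5539 + 0xF109 = 0x14642 → wrap carry → 0x4643
One's-complement sum = 0x4643.
Checksum = ~0x4643 & 0xFFFF = 0xB9BC.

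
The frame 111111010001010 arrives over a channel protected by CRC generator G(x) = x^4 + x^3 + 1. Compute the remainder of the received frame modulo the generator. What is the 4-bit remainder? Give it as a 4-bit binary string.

Modulo-2 division of 111111010001010 by 11001:
  pos 0: 11111 XOR 11001 = 00110
  pos 2: 11010 XOR 11001 = 00011
  pos 5: 11100 XOR 11001 = 00101
  pos 7: 10101 XOR 11001 = 01100
  pos 8: 11000 XOR 11001 = 00001
Remainder = 0110 (nonzero — an error is detected).

0110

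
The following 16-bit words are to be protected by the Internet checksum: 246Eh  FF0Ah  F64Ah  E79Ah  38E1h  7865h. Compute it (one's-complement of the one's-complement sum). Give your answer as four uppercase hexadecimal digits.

4D5A

One's-complement addition (fold any carry out of bit 15 back into bit 0):
  0x246E + 0xFF0A = 0x12378 → wrap carry → 0x2379
  0x2379 + 0xF64A = 0x119C3 → wrap carry → 0x19C4
  0x19C4 + 0xE79A = 0x1015E → wrap carry → 0x015F
  0x015F + 0x38E1 = 0x03A40
  0x3A40 + 0x7865 = 0x0B2A5
One's-complement sum = 0xB2A5.
Checksum = ~0xB2A5 & 0xFFFF = 0x4D5A.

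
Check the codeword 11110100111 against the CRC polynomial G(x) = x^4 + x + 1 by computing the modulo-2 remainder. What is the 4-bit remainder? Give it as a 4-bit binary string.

Modulo-2 division of 11110100111 by 10011:
  pos 0: 11110 XOR 10011 = 01101
  pos 1: 11011 XOR 10011 = 01000
  pos 2: 10000 XOR 10011 = 00011
  pos 5: 11011 XOR 10011 = 01000
  pos 6: 10001 XOR 10011 = 00010
Remainder = 0010 (nonzero — an error is detected).

0010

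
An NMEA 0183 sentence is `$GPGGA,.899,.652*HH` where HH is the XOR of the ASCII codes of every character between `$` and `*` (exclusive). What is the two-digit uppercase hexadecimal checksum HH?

XOR the ASCII codes of the payload characters:
  'G' = 0x47 → acc = 0x47
  'P' = 0x50 → acc = 0x17
  'G' = 0x47 → acc = 0x50
  'G' = 0x47 → acc = 0x17
  'A' = 0x41 → acc = 0x56
  ',' = 0x2C → acc = 0x7A
  '.' = 0x2E → acc = 0x54
  '8' = 0x38 → acc = 0x6C
  '9' = 0x39 → acc = 0x55
  '9' = 0x39 → acc = 0x6C
  ',' = 0x2C → acc = 0x40
  '.' = 0x2E → acc = 0x6E
  '6' = 0x36 → acc = 0x58
  '5' = 0x35 → acc = 0x6D
  '2' = 0x32 → acc = 0x5F
Checksum = 0x5F.

5F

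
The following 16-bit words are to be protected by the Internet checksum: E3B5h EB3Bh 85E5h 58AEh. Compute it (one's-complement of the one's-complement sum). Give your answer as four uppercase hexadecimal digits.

527A

One's-complement addition (fold any carry out of bit 15 back into bit 0):
  0xE3B5 + 0xEB3B = 0x1CEF0 → wrap carry → 0xCEF1
  0xCEF1 + 0x85E5 = 0x154D6 → wrap carry → 0x54D7
  0x54D7 + 0x58AE = 0x0AD85
One's-complement sum = 0xAD85.
Checksum = ~0xAD85 & 0xFFFF = 0x527A.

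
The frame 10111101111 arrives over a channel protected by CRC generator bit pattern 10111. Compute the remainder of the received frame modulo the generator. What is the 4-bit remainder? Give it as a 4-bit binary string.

Modulo-2 division of 10111101111 by 10111:
  pos 0: 10111 XOR 10111 = 00000
  pos 5: 10111 XOR 10111 = 00000
Remainder = 0001 (nonzero — an error is detected).

0001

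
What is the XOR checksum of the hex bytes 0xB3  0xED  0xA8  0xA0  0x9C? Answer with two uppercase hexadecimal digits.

XOR the bytes together:
  start with 0xB3
  0xB3 ⊕ 0xED = 0x5E
  0x5E ⊕ 0xA8 = 0xF6
  0xF6 ⊕ 0xA0 = 0x56
  0x56 ⊕ 0x9C = 0xCA

CA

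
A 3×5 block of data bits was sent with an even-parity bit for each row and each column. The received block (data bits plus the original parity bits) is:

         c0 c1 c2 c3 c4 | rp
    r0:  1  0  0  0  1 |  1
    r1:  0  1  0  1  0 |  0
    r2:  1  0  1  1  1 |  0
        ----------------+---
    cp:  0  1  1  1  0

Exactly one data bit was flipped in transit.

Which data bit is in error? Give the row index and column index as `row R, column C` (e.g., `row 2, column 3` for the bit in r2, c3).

row 0, column 3

Recompute each row's even parity and compare to rp:
  r0: data parity 0, sent rp 1 → mismatch
  r1: data parity 0, sent rp 0 → ok
  r2: data parity 0, sent rp 0 → ok
Recompute each column's even parity and compare to cp:
  c0: data parity 0, sent cp 0 → ok
  c1: data parity 1, sent cp 1 → ok
  c2: data parity 1, sent cp 1 → ok
  c3: data parity 0, sent cp 1 → mismatch
  c4: data parity 0, sent cp 0 → ok
Exactly one row (r0) and one column (c3) fail → the flipped bit is at their intersection.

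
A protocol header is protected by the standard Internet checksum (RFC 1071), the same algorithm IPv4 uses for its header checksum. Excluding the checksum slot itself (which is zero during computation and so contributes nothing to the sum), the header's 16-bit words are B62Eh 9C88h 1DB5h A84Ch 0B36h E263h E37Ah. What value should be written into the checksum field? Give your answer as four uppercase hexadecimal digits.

One's-complement addition (fold any carry out of bit 15 back into bit 0):
  0xB62E + 0x9C88 = 0x152B6 → wrap carry → 0x52B7
  0x52B7 + 0x1DB5 = 0x0706C
  0x706C + 0xA84C = 0x118B8 → wrap carry → 0x18B9
  0x18B9 + 0x0B36 = 0x023EF
  0x23EF + 0xE263 = 0x10652 → wrap carry → 0x0653
  0x0653 + 0xE37A = 0x0E9CD
One's-complement sum = 0xE9CD.
Checksum = ~0xE9CD & 0xFFFF = 0x1632.

1632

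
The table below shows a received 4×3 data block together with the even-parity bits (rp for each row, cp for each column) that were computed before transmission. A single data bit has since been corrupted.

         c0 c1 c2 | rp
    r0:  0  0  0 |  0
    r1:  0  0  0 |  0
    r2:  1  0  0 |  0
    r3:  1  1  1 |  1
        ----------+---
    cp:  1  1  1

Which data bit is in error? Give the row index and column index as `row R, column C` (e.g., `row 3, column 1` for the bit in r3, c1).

row 2, column 0

Recompute each row's even parity and compare to rp:
  r0: data parity 0, sent rp 0 → ok
  r1: data parity 0, sent rp 0 → ok
  r2: data parity 1, sent rp 0 → mismatch
  r3: data parity 1, sent rp 1 → ok
Recompute each column's even parity and compare to cp:
  c0: data parity 0, sent cp 1 → mismatch
  c1: data parity 1, sent cp 1 → ok
  c2: data parity 1, sent cp 1 → ok
Exactly one row (r2) and one column (c0) fail → the flipped bit is at their intersection.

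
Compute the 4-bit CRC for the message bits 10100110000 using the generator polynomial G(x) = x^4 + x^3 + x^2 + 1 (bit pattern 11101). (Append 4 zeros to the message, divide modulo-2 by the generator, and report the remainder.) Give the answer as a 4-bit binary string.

0000

Append 4 zeros: 101001100000000. Divide by 11101 (XOR where the leading bit is 1):
  pos 0: 10100 XOR 11101 = 01001
  pos 1: 10011 XOR 11101 = 01110
  pos 2: 11101 XOR 11101 = 00000
Remainder (last 4 bits) = 0000. This is the CRC / FCS.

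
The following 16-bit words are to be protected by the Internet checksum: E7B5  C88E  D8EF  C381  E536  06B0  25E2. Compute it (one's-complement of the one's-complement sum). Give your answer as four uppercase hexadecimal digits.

One's-complement addition (fold any carry out of bit 15 back into bit 0):
  0xE7B5 + 0xC88E = 0x1B043 → wrap carry → 0xB044
  0xB044 + 0xD8EF = 0x18933 → wrap carry → 0x8934
  0x8934 + 0xC381 = 0x14CB5 → wrap carry → 0x4CB6
  0x4CB6 + 0xE536 = 0x131EC → wrap carry → 0x31ED
  0x31ED + 0x06B0 = 0x0389D
  0x389D + 0x25E2 = 0x05E7F
One's-complement sum = 0x5E7F.
Checksum = ~0x5E7F & 0xFFFF = 0xA180.

A180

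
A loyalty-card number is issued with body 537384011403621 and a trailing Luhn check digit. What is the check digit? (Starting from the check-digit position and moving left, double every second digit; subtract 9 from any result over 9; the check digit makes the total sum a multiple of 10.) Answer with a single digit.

Partial digits right→left: 1 2 6 3 0 4 1 1 0 4 8 3 7 3 5
Double every second digit counting from the check-digit position (so the 1st, 3rd, 5th, ... of the partial from the right).
  doubled (with −9 where >9): 2 3 0 2 0 7 5 1 → sum 20
  kept as-is: 2 3 4 1 4 3 3 → sum 20
Total = 20 + 20 = 40.
Check digit = (10 − (40 mod 10)) mod 10 = 0.

0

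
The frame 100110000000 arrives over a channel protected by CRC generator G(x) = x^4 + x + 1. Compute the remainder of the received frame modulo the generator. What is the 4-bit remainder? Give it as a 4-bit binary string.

0000

Modulo-2 division of 100110000000 by 10011:
  pos 0: 10011 XOR 10011 = 00000
Remainder = 0000 (zero — the frame passes the CRC check).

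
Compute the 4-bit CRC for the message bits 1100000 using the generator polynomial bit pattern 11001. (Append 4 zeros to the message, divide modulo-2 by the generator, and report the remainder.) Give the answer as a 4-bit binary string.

Append 4 zeros: 11000000000. Divide by 11001 (XOR where the leading bit is 1):
  pos 0: 11000 XOR 11001 = 00001
  pos 4: 10000 XOR 11001 = 01001
  pos 5: 10010 XOR 11001 = 01011
  pos 6: 10110 XOR 11001 = 01111
Remainder (last 4 bits) = 1111. This is the CRC / FCS.

1111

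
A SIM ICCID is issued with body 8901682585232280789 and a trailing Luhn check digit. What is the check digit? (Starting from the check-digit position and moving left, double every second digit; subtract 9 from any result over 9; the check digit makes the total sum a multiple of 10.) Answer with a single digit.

Partial digits right→left: 9 8 7 0 8 2 2 3 2 5 8 5 2 8 6 1 0 9 8
Double every second digit counting from the check-digit position (so the 1st, 3rd, 5th, ... of the partial from the right).
  doubled (with −9 where >9): 9 5 7 4 4 7 4 3 0 7 → sum 50
  kept as-is: 8 0 2 3 5 5 8 1 9 → sum 41
Total = 50 + 41 = 91.
Check digit = (10 − (91 mod 10)) mod 10 = 9.

9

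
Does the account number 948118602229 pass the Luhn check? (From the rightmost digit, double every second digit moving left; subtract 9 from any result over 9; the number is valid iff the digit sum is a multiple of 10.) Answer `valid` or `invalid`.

invalid

From the right, keep odd positions and double even positions (subtract 9 from any doubled value over 9):
  doubled (positions 2,4,...): 4 4 3 2 7 9 → sum 29
  kept (positions 1,3,...): 9 2 0 8 1 4 → sum 24
Total = 53.
53 mod 10 = 3, so the number is invalid.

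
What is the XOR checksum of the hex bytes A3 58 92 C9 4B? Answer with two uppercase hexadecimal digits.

XOR the bytes together:
  start with 0xA3
  0xA3 ⊕ 0x58 = 0xFB
  0xFB ⊕ 0x92 = 0x69
  0x69 ⊕ 0xC9 = 0xA0
  0xA0 ⊕ 0x4B = 0xEB

EB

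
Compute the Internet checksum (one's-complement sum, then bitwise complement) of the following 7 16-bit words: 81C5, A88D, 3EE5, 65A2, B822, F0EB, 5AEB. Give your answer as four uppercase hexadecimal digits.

2D2B

One's-complement addition (fold any carry out of bit 15 back into bit 0):
  0x81C5 + 0xA88D = 0x12A52 → wrap carry → 0x2A53
  0x2A53 + 0x3EE5 = 0x06938
  0x6938 + 0x65A2 = 0x0CEDA
  0xCEDA + 0xB822 = 0x186FC → wrap carry → 0x86FD
  0x86FD + 0xF0EB = 0x177E8 → wrap carry → 0x77E9
  0x77E9 + 0x5AEB = 0x0D2D4
One's-complement sum = 0xD2D4.
Checksum = ~0xD2D4 & 0xFFFF = 0x2D2B.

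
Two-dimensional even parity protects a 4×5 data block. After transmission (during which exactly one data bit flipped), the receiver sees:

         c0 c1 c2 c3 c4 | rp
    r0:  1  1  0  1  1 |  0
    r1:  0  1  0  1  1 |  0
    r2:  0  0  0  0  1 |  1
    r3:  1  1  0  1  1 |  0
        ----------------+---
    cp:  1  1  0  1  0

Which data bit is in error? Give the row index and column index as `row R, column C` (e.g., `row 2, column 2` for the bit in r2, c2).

Recompute each row's even parity and compare to rp:
  r0: data parity 0, sent rp 0 → ok
  r1: data parity 1, sent rp 0 → mismatch
  r2: data parity 1, sent rp 1 → ok
  r3: data parity 0, sent rp 0 → ok
Recompute each column's even parity and compare to cp:
  c0: data parity 0, sent cp 1 → mismatch
  c1: data parity 1, sent cp 1 → ok
  c2: data parity 0, sent cp 0 → ok
  c3: data parity 1, sent cp 1 → ok
  c4: data parity 0, sent cp 0 → ok
Exactly one row (r1) and one column (c0) fail → the flipped bit is at their intersection.

row 1, column 0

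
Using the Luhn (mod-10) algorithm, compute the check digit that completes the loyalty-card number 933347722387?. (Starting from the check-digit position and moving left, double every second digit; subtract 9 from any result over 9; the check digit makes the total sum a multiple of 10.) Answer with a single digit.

5

Partial digits right→left: 7 8 3 2 2 7 7 4 3 3 3 9
Double every second digit counting from the check-digit position (so the 1st, 3rd, 5th, ... of the partial from the right).
  doubled (with −9 where >9): 5 6 4 5 6 6 → sum 32
  kept as-is: 8 2 7 4 3 9 → sum 33
Total = 32 + 33 = 65.
Check digit = (10 − (65 mod 10)) mod 10 = 5.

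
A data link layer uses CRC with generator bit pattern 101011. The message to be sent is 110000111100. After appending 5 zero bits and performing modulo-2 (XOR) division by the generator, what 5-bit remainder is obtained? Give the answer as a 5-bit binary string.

00101

Append 5 zeros: 11000011110000000. Divide by 101011 (XOR where the leading bit is 1):
  pos 0: 110000 XOR 101011 = 011011
  pos 1: 110111 XOR 101011 = 011100
  pos 2: 111001 XOR 101011 = 010010
  pos 3: 100101 XOR 101011 = 001110
  pos 5: 111010 XOR 101011 = 010001
  pos 6: 100010 XOR 101011 = 001001
  pos 8: 100100 XOR 101011 = 001111
  pos 10: 111100 XOR 101011 = 010111
  pos 11: 101110 XOR 101011 = 000101
Remainder (last 5 bits) = 00101. This is the CRC / FCS.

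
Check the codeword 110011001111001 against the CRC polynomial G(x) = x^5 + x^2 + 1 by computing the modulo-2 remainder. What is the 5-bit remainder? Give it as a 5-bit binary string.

11100

Modulo-2 division of 110011001111001 by 100101:
  pos 0: 110011 XOR 100101 = 010110
  pos 1: 101100 XOR 100101 = 001001
  pos 3: 100101 XOR 100101 = 000000
  pos 9: 111001 XOR 100101 = 011100
Remainder = 11100 (nonzero — an error is detected).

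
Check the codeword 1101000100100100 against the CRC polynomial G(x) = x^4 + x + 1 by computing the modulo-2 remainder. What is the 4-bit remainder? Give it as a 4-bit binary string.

0000

Modulo-2 division of 1101000100100100 by 10011:
  pos 0: 11010 XOR 10011 = 01001
  pos 1: 10010 XOR 10011 = 00001
  pos 5: 10100 XOR 10011 = 00111
  pos 7: 11110 XOR 10011 = 01101
  pos 8: 11010 XOR 10011 = 01001
  pos 9: 10011 XOR 10011 = 00000
Remainder = 0000 (zero — the frame passes the CRC check).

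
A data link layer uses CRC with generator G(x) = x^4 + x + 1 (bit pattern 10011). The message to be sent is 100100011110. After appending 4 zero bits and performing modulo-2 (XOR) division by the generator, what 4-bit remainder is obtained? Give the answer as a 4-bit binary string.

Append 4 zeros: 1001000111100000. Divide by 10011 (XOR where the leading bit is 1):
  pos 0: 10010 XOR 10011 = 00001
  pos 4: 10011 XOR 10011 = 00000
  pos 9: 11000 XOR 10011 = 01011
  pos 10: 10110 XOR 10011 = 00101
Remainder (last 4 bits) = 1010. This is the CRC / FCS.

1010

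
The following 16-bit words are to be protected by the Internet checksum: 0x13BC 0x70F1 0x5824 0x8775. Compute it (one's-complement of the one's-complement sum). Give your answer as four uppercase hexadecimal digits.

9BB8

One's-complement addition (fold any carry out of bit 15 back into bit 0):
  0x13BC + 0x70F1 = 0x084AD
  0x84AD + 0x5824 = 0x0DCD1
  0xDCD1 + 0x8775 = 0x16446 → wrap carry → 0x6447
One's-complement sum = 0x6447.
Checksum = ~0x6447 & 0xFFFF = 0x9BB8.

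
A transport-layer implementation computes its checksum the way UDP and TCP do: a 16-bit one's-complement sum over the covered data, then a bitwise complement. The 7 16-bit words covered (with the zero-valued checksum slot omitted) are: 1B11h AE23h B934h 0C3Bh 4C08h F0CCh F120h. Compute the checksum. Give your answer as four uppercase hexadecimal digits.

One's-complement addition (fold any carry out of bit 15 back into bit 0):
  0x1B11 + 0xAE23 = 0x0C934
  0xC934 + 0xB934 = 0x18268 → wrap carry → 0x8269
  0x8269 + 0x0C3B = 0x08EA4
  0x8EA4 + 0x4C08 = 0x0DAAC
  0xDAAC + 0xF0CC = 0x1CB78 → wrap carry → 0xCB79
  0xCB79 + 0xF120 = 0x1BC99 → wrap carry → 0xBC9A
One's-complement sum = 0xBC9A.
Checksum = ~0xBC9A & 0xFFFF = 0x4365.

4365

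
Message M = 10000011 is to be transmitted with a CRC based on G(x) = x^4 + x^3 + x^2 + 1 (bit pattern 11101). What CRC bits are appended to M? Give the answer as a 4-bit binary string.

0111

Append 4 zeros: 100000110000. Divide by 11101 (XOR where the leading bit is 1):
  pos 0: 10000 XOR 11101 = 01101
  pos 1: 11010 XOR 11101 = 00111
  pos 3: 11111 XOR 11101 = 00010
  pos 6: 10000 XOR 11101 = 01101
  pos 7: 11010 XOR 11101 = 00111
Remainder (last 4 bits) = 0111. This is the CRC / FCS.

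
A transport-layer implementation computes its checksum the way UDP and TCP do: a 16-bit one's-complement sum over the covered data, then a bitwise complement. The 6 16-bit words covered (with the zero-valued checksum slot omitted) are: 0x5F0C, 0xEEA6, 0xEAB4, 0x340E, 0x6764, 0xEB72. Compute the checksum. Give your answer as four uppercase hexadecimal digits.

One's-complement addition (fold any carry out of bit 15 back into bit 0):
  0x5F0C + 0xEEA6 = 0x14DB2 → wrap carry → 0x4DB3
  0x4DB3 + 0xEAB4 = 0x13867 → wrap carry → 0x3868
  0x3868 + 0x340E = 0x06C76
  0x6C76 + 0x6764 = 0x0D3DA
  0xD3DA + 0xEB72 = 0x1BF4C → wrap carry → 0xBF4D
One's-complement sum = 0xBF4D.
Checksum = ~0xBF4D & 0xFFFF = 0x40B2.

40B2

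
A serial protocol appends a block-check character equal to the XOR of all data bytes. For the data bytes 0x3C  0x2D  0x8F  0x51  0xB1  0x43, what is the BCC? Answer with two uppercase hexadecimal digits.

XOR the bytes together:
  start with 0x3C
  0x3C ⊕ 0x2D = 0x11
  0x11 ⊕ 0x8F = 0x9E
  0x9E ⊕ 0x51 = 0xCF
  0xCF ⊕ 0xB1 = 0x7E
  0x7E ⊕ 0x43 = 0x3D

3D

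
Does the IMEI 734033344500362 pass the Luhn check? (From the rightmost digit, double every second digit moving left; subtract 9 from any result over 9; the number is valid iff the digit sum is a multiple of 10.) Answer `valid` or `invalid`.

valid

From the right, keep odd positions and double even positions (subtract 9 from any doubled value over 9):
  doubled (positions 2,4,...): 3 0 1 8 6 0 6 → sum 24
  kept (positions 1,3,...): 2 3 0 4 3 3 4 7 → sum 26
Total = 50.
50 mod 10 = 0, so the number is valid.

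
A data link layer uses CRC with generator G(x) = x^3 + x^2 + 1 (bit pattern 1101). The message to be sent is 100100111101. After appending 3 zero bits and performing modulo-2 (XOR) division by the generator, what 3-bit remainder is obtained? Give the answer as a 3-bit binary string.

Append 3 zeros: 100100111101000. Divide by 1101 (XOR where the leading bit is 1):
  pos 0: 1001 XOR 1101 = 0100
  pos 1: 1000 XOR 1101 = 0101
  pos 2: 1010 XOR 1101 = 0111
  pos 3: 1111 XOR 1101 = 0010
  pos 5: 1011 XOR 1101 = 0110
  pos 6: 1101 XOR 1101 = 0000
  pos 11: 1000 XOR 1101 = 0101
Remainder (last 3 bits) = 101. This is the CRC / FCS.

101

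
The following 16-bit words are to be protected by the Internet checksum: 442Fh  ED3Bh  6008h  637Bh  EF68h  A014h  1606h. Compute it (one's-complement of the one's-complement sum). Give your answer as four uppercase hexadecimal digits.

658D

One's-complement addition (fold any carry out of bit 15 back into bit 0):
  0x442F + 0xED3B = 0x1316A → wrap carry → 0x316B
  0x316B + 0x6008 = 0x09173
  0x9173 + 0x637B = 0x0F4EE
  0xF4EE + 0xEF68 = 0x1E456 → wrap carry → 0xE457
  0xE457 + 0xA014 = 0x1846B → wrap carry → 0x846C
  0x846C + 0x1606 = 0x09A72
One's-complement sum = 0x9A72.
Checksum = ~0x9A72 & 0xFFFF = 0x658D.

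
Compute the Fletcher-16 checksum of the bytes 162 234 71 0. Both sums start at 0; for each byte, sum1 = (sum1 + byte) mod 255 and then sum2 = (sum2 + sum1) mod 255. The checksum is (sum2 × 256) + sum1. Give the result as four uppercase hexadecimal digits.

D9D4

Running sums (mod 255):
  after byte 0 (162): sum1=162, sum2=162
  after byte 1 (234): sum1=141, sum2=48
  after byte 2 (71): sum1=212, sum2=5
  after byte 3 (0): sum1=212, sum2=217
Checksum = sum2·256 + sum1 = 217·256 + 212 = 55764 = 0xD9D4.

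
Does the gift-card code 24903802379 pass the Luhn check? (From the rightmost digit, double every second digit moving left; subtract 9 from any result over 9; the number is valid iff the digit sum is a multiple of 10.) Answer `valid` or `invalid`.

From the right, keep odd positions and double even positions (subtract 9 from any doubled value over 9):
  doubled (positions 2,4,...): 5 4 7 0 8 → sum 24
  kept (positions 1,3,...): 9 3 0 3 9 2 → sum 26
Total = 50.
50 mod 10 = 0, so the number is valid.

valid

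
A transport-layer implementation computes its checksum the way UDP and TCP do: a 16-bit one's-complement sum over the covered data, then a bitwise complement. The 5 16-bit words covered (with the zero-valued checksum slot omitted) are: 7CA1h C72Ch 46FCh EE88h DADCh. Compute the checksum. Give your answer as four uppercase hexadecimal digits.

ABCF

One's-complement addition (fold any carry out of bit 15 back into bit 0):
  0x7CA1 + 0xC72C = 0x143CD → wrap carry → 0x43CE
  0x43CE + 0x46FC = 0x08ACA
  0x8ACA + 0xEE88 = 0x17952 → wrap carry → 0x7953
  0x7953 + 0xDADC = 0x1542F → wrap carry → 0x5430
One's-complement sum = 0x5430.
Checksum = ~0x5430 & 0xFFFF = 0xABCF.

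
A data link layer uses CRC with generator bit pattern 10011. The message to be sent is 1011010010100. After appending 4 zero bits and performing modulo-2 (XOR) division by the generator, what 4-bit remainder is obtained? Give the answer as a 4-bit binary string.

Append 4 zeros: 10110100101000000. Divide by 10011 (XOR where the leading bit is 1):
  pos 0: 10110 XOR 10011 = 00101
  pos 2: 10110 XOR 10011 = 00101
  pos 4: 10101 XOR 10011 = 00110
  pos 6: 11001 XOR 10011 = 01010
  pos 7: 10100 XOR 10011 = 00111
  pos 9: 11100 XOR 10011 = 01111
  pos 10: 11110 XOR 10011 = 01101
  pos 11: 11010 XOR 10011 = 01001
  pos 12: 10010 XOR 10011 = 00001
Remainder (last 4 bits) = 0001. This is the CRC / FCS.

0001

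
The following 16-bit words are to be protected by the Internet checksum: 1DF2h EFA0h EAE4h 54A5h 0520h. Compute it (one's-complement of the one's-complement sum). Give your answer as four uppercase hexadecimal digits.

ADC2

One's-complement addition (fold any carry out of bit 15 back into bit 0):
  0x1DF2 + 0xEFA0 = 0x10D92 → wrap carry → 0x0D93
  0x0D93 + 0xEAE4 = 0x0F877
  0xF877 + 0x54A5 = 0x14D1C → wrap carry → 0x4D1D
  0x4D1D + 0x0520 = 0x0523D
One's-complement sum = 0x523D.
Checksum = ~0x523D & 0xFFFF = 0xADC2.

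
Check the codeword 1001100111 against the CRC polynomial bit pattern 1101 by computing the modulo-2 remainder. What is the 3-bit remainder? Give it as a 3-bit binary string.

Modulo-2 division of 1001100111 by 1101:
  pos 0: 1001 XOR 1101 = 0100
  pos 1: 1001 XOR 1101 = 0100
  pos 2: 1000 XOR 1101 = 0101
  pos 3: 1010 XOR 1101 = 0111
  pos 4: 1111 XOR 1101 = 0010
  pos 6: 1011 XOR 1101 = 0110
Remainder = 110 (nonzero — an error is detected).

110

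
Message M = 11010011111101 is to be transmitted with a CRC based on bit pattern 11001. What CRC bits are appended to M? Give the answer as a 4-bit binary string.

Append 4 zeros: 110100111111010000. Divide by 11001 (XOR where the leading bit is 1):
  pos 0: 11010 XOR 11001 = 00011
  pos 3: 11011 XOR 11001 = 00010
  pos 6: 10111 XOR 11001 = 01110
  pos 7: 11101 XOR 11001 = 00100
  pos 9: 10001 XOR 11001 = 01000
  pos 10: 10000 XOR 11001 = 01001
  pos 11: 10010 XOR 11001 = 01011
  pos 12: 10110 XOR 11001 = 01111
  pos 13: 11110 XOR 11001 = 00111
Remainder (last 4 bits) = 0111. This is the CRC / FCS.

0111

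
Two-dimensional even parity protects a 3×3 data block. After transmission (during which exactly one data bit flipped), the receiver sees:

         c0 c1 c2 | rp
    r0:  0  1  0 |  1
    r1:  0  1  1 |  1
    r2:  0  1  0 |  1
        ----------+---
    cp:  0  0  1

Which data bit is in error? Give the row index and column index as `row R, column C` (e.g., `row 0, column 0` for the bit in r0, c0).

Recompute each row's even parity and compare to rp:
  r0: data parity 1, sent rp 1 → ok
  r1: data parity 0, sent rp 1 → mismatch
  r2: data parity 1, sent rp 1 → ok
Recompute each column's even parity and compare to cp:
  c0: data parity 0, sent cp 0 → ok
  c1: data parity 1, sent cp 0 → mismatch
  c2: data parity 1, sent cp 1 → ok
Exactly one row (r1) and one column (c1) fail → the flipped bit is at their intersection.

row 1, column 1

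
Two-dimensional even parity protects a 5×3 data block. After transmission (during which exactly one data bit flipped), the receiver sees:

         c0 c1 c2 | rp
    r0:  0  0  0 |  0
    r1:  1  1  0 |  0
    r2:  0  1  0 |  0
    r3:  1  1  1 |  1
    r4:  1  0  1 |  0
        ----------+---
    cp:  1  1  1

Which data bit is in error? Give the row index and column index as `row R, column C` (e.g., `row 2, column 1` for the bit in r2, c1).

Recompute each row's even parity and compare to rp:
  r0: data parity 0, sent rp 0 → ok
  r1: data parity 0, sent rp 0 → ok
  r2: data parity 1, sent rp 0 → mismatch
  r3: data parity 1, sent rp 1 → ok
  r4: data parity 0, sent rp 0 → ok
Recompute each column's even parity and compare to cp:
  c0: data parity 1, sent cp 1 → ok
  c1: data parity 1, sent cp 1 → ok
  c2: data parity 0, sent cp 1 → mismatch
Exactly one row (r2) and one column (c2) fail → the flipped bit is at their intersection.

row 2, column 2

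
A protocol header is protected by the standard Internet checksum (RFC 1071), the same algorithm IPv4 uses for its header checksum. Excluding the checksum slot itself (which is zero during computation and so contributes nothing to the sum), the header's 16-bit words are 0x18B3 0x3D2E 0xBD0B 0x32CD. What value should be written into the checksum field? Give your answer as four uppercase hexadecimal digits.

One's-complement addition (fold any carry out of bit 15 back into bit 0):
  0x18B3 + 0x3D2E = 0x055E1
  0x55E1 + 0xBD0B = 0x112EC → wrap carry → 0x12ED
  0x12ED + 0x32CD = 0x045BA
One's-complement sum = 0x45BA.
Checksum = ~0x45BA & 0xFFFF = 0xBA45.

BA45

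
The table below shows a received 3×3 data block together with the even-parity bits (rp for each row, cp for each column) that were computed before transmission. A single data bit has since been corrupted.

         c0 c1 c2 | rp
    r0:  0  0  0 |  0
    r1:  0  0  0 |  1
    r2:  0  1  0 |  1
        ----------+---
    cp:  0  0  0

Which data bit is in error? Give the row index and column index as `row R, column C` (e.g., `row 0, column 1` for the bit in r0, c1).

Recompute each row's even parity and compare to rp:
  r0: data parity 0, sent rp 0 → ok
  r1: data parity 0, sent rp 1 → mismatch
  r2: data parity 1, sent rp 1 → ok
Recompute each column's even parity and compare to cp:
  c0: data parity 0, sent cp 0 → ok
  c1: data parity 1, sent cp 0 → mismatch
  c2: data parity 0, sent cp 0 → ok
Exactly one row (r1) and one column (c1) fail → the flipped bit is at their intersection.

row 1, column 1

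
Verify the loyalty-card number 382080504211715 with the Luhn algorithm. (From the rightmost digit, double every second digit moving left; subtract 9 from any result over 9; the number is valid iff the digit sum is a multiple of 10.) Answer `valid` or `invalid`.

valid

From the right, keep odd positions and double even positions (subtract 9 from any doubled value over 9):
  doubled (positions 2,4,...): 2 2 4 0 0 0 7 → sum 15
  kept (positions 1,3,...): 5 7 1 4 5 8 2 3 → sum 35
Total = 50.
50 mod 10 = 0, so the number is valid.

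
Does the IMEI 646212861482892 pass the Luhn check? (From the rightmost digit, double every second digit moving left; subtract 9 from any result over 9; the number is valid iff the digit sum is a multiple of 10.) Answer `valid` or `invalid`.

valid

From the right, keep odd positions and double even positions (subtract 9 from any doubled value over 9):
  doubled (positions 2,4,...): 9 4 8 3 4 4 8 → sum 40
  kept (positions 1,3,...): 2 8 8 1 8 1 6 6 → sum 40
Total = 80.
80 mod 10 = 0, so the number is valid.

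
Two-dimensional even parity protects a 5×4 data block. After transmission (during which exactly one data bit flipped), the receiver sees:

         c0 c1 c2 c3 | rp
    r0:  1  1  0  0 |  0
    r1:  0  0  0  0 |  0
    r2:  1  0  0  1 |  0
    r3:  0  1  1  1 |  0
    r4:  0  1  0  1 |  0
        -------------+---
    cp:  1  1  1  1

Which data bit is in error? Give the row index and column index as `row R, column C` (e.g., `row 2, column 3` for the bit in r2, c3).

Recompute each row's even parity and compare to rp:
  r0: data parity 0, sent rp 0 → ok
  r1: data parity 0, sent rp 0 → ok
  r2: data parity 0, sent rp 0 → ok
  r3: data parity 1, sent rp 0 → mismatch
  r4: data parity 0, sent rp 0 → ok
Recompute each column's even parity and compare to cp:
  c0: data parity 0, sent cp 1 → mismatch
  c1: data parity 1, sent cp 1 → ok
  c2: data parity 1, sent cp 1 → ok
  c3: data parity 1, sent cp 1 → ok
Exactly one row (r3) and one column (c0) fail → the flipped bit is at their intersection.

row 3, column 0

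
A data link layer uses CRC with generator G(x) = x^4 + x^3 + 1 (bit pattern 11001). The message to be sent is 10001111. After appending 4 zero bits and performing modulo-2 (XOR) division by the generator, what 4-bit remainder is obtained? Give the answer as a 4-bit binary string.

Append 4 zeros: 100011110000. Divide by 11001 (XOR where the leading bit is 1):
  pos 0: 10001 XOR 11001 = 01000
  pos 1: 10001 XOR 11001 = 01000
  pos 2: 10001 XOR 11001 = 01000
  pos 3: 10001 XOR 11001 = 01000
  pos 4: 10000 XOR 11001 = 01001
  pos 5: 10010 XOR 11001 = 01011
  pos 6: 10110 XOR 11001 = 01111
  pos 7: 11110 XOR 11001 = 00111
Remainder (last 4 bits) = 0111. This is the CRC / FCS.

0111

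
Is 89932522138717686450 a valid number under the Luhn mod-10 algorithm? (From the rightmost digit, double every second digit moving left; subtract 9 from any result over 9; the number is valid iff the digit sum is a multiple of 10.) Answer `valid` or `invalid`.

From the right, keep odd positions and double even positions (subtract 9 from any doubled value over 9):
  doubled (positions 2,4,...): 1 3 3 2 7 2 4 4 9 7 → sum 42
  kept (positions 1,3,...): 0 4 8 7 7 3 2 5 3 9 → sum 48
Total = 90.
90 mod 10 = 0, so the number is valid.

valid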